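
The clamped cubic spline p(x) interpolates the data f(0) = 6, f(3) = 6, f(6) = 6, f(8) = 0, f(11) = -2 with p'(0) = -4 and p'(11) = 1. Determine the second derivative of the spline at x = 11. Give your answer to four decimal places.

0.9109

Put m_i = p'' at the i-th knot. Here h = (3, 3, 2, 3) and Δ = (0, 0, -3, -2/3), so the interior equations h_(i-1)·m_(i-1) + 2(h_(i-1)+h_i)·m_i + h_i·m_(i+1) = 6(Δ_i − Δ_(i-1)) read
  3·m_0 + 12·m_1 + 3·m_2 = 6(Δ_1 - Δ_0) = 0
  3·m_1 + 10·m_2 + 2·m_3 = 6(Δ_2 - Δ_1) = -18
  2·m_2 + 10·m_3 + 3·m_4 = 6(Δ_3 - Δ_2) = 14
Clamped end conditions give two more equations: 2h_0·m_0 + h_0·m_1 = 6(Δ_0 - p'(0)) = 24 and h_3·m_3 + 2h_3·m_4 = 6(p'(11) - Δ_3) = 10.
Solving the tridiagonal system: m_0 = 739/172, m_1 = -51/86, m_2 = -331/172, m_3 = 65/43, m_4 = 235/258.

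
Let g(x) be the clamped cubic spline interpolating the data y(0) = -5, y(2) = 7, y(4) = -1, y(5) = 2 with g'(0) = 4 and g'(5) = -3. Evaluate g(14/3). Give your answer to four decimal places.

Write M_i for g''(x_i). With h_i = 2, 2, 1 and divided differences Δ_i = 6, -4, 3, the continuity of g' gives the tridiagonal system
  2·M_0 + 8·M_1 + 2·M_2 = 6(Δ_1 - Δ_0) = -60
  2·M_1 + 6·M_2 + 1·M_3 = 6(Δ_2 - Δ_1) = 42
Clamped end conditions give two more equations: 2h_0·M_0 + h_0·M_1 = 6(Δ_0 - g'(0)) = 12 and h_2·M_2 + 2h_2·M_3 = 6(g'(5) - Δ_2) = -36.
Solving: M_0 = 10, M_1 = -14, M_2 = 16, M_3 = -26.
On [4, 5], g(x) = -1 + 2·(x - 4) + 8·(x - 4)² - 7·(x - 4)³.
With (x - 4) = 2/3: g(14/3) = 49/27.

1.8148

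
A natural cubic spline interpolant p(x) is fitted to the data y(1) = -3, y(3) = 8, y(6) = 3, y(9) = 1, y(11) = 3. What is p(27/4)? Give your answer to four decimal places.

Put σ_i = p'' at the i-th knot. Here h = (2, 3, 3, 2) and Δ = (11/2, -5/3, -2/3, 1), so the interior equations h_(i-1)·σ_(i-1) + 2(h_(i-1)+h_i)·σ_i + h_i·σ_(i+1) = 6(Δ_i − Δ_(i-1)) read
  2·σ_0 + 10·σ_1 + 3·σ_2 = 6(Δ_1 - Δ_0) = -43
  3·σ_1 + 12·σ_2 + 3·σ_3 = 6(Δ_2 - Δ_1) = 6
  3·σ_2 + 10·σ_3 + 2·σ_4 = 6(Δ_3 - Δ_2) = 10
Natural end conditions: σ_0 = σ_4 = 0.
Solving: σ_0 = 0, σ_1 = -1621/340, σ_2 = 53/34, σ_3 = 181/340, σ_4 = 0.
On [6, 9], p(x) = 3 - 299/120·(x - 6) + 53/68·(x - 6)² - 349/6120·(x - 6)³.
With (x - 6) = 3/4: p(27/4) = 13453/8704.

1.5456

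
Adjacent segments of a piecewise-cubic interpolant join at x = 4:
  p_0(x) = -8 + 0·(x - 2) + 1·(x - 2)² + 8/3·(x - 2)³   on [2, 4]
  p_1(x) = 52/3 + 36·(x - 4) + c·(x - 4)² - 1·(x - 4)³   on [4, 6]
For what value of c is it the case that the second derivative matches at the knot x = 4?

17

p_0''(x) = 2 + 16·(x - 2), so p_0''(4) = 34. On the right, p_1''(4) = 2c, so c = 17.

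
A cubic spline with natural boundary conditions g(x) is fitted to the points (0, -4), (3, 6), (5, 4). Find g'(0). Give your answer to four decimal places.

4.6333

Let m_i = g''(x_i). Step sizes h_i = 3, 2; slopes of the chords Δ_i = (y_(i+1) - y_i)/h_i = 10/3, -1.
  3·m_0 + 10·m_1 + 2·m_2 = 6(Δ_1 - Δ_0) = -26
Natural end conditions: m_0 = m_2 = 0.
Solving: m_0 = 0, m_1 = -13/5, m_2 = 0.
On [0, 3], g'(x) = b_0 + 2c_0·x + 3d_0·x² with b_0 = Δ_0 - h_0(2m_0 + m_1)/6 = 139/30, c_0 = m_0/2 = 0, d_0 = (m_1 - m_0)/(6h_0) = -13/90. So g'(0) = 139/30.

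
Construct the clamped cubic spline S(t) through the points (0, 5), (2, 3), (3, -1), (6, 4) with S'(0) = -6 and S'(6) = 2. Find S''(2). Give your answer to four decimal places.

Write σ_i for S''(x_i). With h_i = 2, 1, 3 and divided differences Δ_i = -1, -4, 5/3, the continuity of S' gives the tridiagonal system
  2·σ_0 + 6·σ_1 + 1·σ_2 = 6(Δ_1 - Δ_0) = -18
  1·σ_1 + 8·σ_2 + 3·σ_3 = 6(Δ_2 - Δ_1) = 34
Clamped end conditions give two more equations: 2h_0·σ_0 + h_0·σ_1 = 6(Δ_0 - S'(0)) = 30 and h_2·σ_2 + 2h_2·σ_3 = 6(S'(6) - Δ_2) = 2.
Solving: σ_0 = 80/7, σ_1 = -55/7, σ_2 = 44/7, σ_3 = -59/21.

-7.8571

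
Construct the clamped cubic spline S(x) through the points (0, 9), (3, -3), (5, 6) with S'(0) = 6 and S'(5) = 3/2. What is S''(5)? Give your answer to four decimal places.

Let m_i = S''(x_i). Step sizes h_i = 3, 2; slopes of the chords Δ_i = (y_(i+1) - y_i)/h_i = -4, 9/2.
  3·m_0 + 10·m_1 + 2·m_2 = 6(Δ_1 - Δ_0) = 51
Clamped end conditions give two more equations: 2h_0·m_0 + h_0·m_1 = 6(Δ_0 - S'(0)) = -60 and h_1·m_1 + 2h_1·m_2 = 6(S'(5) - Δ_1) = -18.
Hence m_0 = -16, m_1 = 12, m_2 = -21/2.

-10.5000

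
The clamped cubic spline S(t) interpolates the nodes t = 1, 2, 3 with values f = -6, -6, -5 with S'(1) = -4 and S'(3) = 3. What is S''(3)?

With m_i denoting the second derivative at x_i, h_i = 1, 1, and Δ_i = (y_(i+1) − y_i)/h_i = 0, 1:
  1·m_0 + 4·m_1 + 1·m_2 = 6(Δ_1 - Δ_0) = 6
Clamped end conditions give two more equations: 2h_0·m_0 + h_0·m_1 = 6(Δ_0 - S'(1)) = 24 and h_1·m_1 + 2h_1·m_2 = 6(S'(3) - Δ_1) = 12.
Forward elimination and back-substitution give m_0 = 14, m_1 = -4, m_2 = 8.

8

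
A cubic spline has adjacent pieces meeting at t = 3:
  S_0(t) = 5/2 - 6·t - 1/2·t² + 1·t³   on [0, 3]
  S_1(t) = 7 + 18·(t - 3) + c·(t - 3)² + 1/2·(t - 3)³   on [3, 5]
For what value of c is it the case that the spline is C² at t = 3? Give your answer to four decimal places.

8.5000

S_0''(t) = -1 + 6·t, so S_0''(3) = 17. On the right, S_1''(3) = 2c, so c = 17/2.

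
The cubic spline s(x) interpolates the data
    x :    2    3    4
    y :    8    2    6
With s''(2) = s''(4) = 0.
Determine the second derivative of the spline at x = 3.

Write M_i for s''(x_i). With h_i = 1, 1 and divided differences Δ_i = -6, 4, the continuity of s' gives the tridiagonal system
  1·M_0 + 4·M_1 + 1·M_2 = 6(Δ_1 - Δ_0) = 60
Natural end conditions: M_0 = M_2 = 0.
Solving the tridiagonal system: M_0 = 0, M_1 = 15, M_2 = 0.

15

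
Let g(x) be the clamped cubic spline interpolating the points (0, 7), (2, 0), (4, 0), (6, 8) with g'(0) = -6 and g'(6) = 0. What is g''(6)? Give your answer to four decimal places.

-8.5000

With M_i denoting the second derivative at x_i, h_i = 2, 2, 2, and Δ_i = (y_(i+1) − y_i)/h_i = -7/2, 0, 4:
  2·M_0 + 8·M_1 + 2·M_2 = 6(Δ_1 - Δ_0) = 21
  2·M_1 + 8·M_2 + 2·M_3 = 6(Δ_2 - Δ_1) = 24
Clamped end conditions give two more equations: 2h_0·M_0 + h_0·M_1 = 6(Δ_0 - g'(0)) = 15 and h_2·M_2 + 2h_2·M_3 = 6(g'(6) - Δ_2) = -24.
Solving the tridiagonal system: M_0 = 7/2, M_1 = 1/2, M_2 = 5, M_3 = -17/2.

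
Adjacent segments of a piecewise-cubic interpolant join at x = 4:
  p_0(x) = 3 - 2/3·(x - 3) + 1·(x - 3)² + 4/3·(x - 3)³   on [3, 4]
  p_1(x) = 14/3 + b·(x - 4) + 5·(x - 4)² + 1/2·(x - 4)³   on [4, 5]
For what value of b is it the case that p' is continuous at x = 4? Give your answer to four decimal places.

5.3333

p_0'(x) = -2/3 + 2·(x - 3) + 4·(x - 3)², so p_0'(4) = 16/3. On the right, p_1'(4) = b, so b = 16/3.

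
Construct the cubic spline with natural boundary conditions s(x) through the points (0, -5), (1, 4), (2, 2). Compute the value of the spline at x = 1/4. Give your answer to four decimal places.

-2.1055

Put σ_i = s'' at the i-th knot. Here h = (1, 1) and Δ = (9, -2), so the interior equations h_(i-1)·σ_(i-1) + 2(h_(i-1)+h_i)·σ_i + h_i·σ_(i+1) = 6(Δ_i − Δ_(i-1)) read
  1·σ_0 + 4·σ_1 + 1·σ_2 = 6(Δ_1 - Δ_0) = -66
Natural end conditions: σ_0 = σ_2 = 0.
Solving the tridiagonal system: σ_0 = 0, σ_1 = -33/2, σ_2 = 0.
On [0, 1], s(x) = -5 + 47/4·x + 0·x² - 11/4·x³.
With x = 1/4: s(1/4) = -539/256.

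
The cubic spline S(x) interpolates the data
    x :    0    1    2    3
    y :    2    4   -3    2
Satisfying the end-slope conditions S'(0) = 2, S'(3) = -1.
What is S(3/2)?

0

Write M_i for S''(x_i). With h_i = 1, 1, 1 and divided differences Δ_i = 2, -7, 5, the continuity of S' gives the tridiagonal system
  1·M_0 + 4·M_1 + 1·M_2 = 6(Δ_1 - Δ_0) = -54
  1·M_1 + 4·M_2 + 1·M_3 = 6(Δ_2 - Δ_1) = 72
Clamped end conditions give two more equations: 2h_0·M_0 + h_0·M_1 = 6(Δ_0 - S'(0)) = 0 and h_2·M_2 + 2h_2·M_3 = 6(S'(3) - Δ_2) = -36.
Solving: M_0 = 62/5, M_1 = -124/5, M_2 = 164/5, M_3 = -172/5.
On [1, 2], S(x) = 4 - 21/5·(x - 1) - 62/5·(x - 1)² + 48/5·(x - 1)³.
With (x - 1) = 1/2: S(3/2) = 0.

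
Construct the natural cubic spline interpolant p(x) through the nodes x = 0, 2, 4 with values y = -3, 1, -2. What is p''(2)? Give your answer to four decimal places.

-2.6250

With m_i denoting the second derivative at x_i, h_i = 2, 2, and Δ_i = (y_(i+1) − y_i)/h_i = 2, -3/2:
  2·m_0 + 8·m_1 + 2·m_2 = 6(Δ_1 - Δ_0) = -21
Natural end conditions: m_0 = m_2 = 0.
Forward elimination and back-substitution give m_0 = 0, m_1 = -21/8, m_2 = 0.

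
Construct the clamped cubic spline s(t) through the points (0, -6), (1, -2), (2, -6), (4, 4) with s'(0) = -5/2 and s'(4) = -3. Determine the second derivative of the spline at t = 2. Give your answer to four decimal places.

Put m_i = s'' at the i-th knot. Here h = (1, 1, 2) and Δ = (4, -4, 5), so the interior equations h_(i-1)·m_(i-1) + 2(h_(i-1)+h_i)·m_i + h_i·m_(i+1) = 6(Δ_i − Δ_(i-1)) read
  1·m_0 + 4·m_1 + 1·m_2 = 6(Δ_1 - Δ_0) = -48
  1·m_1 + 6·m_2 + 2·m_3 = 6(Δ_2 - Δ_1) = 54
Clamped end conditions give two more equations: 2h_0·m_0 + h_0·m_1 = 6(Δ_0 - s'(0)) = 39 and h_2·m_2 + 2h_2·m_3 = 6(s'(4) - Δ_2) = -48.
Solving: m_0 = 353/11, m_1 = -277/11, m_2 = 227/11, m_3 = -491/22.

20.6364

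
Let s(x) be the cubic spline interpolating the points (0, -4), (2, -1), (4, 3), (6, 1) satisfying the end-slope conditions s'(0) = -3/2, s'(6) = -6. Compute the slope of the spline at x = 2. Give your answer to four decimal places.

2.6000

With M_i denoting the second derivative at x_i, h_i = 2, 2, 2, and Δ_i = (y_(i+1) − y_i)/h_i = 3/2, 2, -1:
  2·M_0 + 8·M_1 + 2·M_2 = 6(Δ_1 - Δ_0) = 3
  2·M_1 + 8·M_2 + 2·M_3 = 6(Δ_2 - Δ_1) = -18
Clamped end conditions give two more equations: 2h_0·M_0 + h_0·M_1 = 6(Δ_0 - s'(0)) = 18 and h_2·M_2 + 2h_2·M_3 = 6(s'(6) - Δ_2) = -30.
Forward elimination and back-substitution give M_0 = 49/10, M_1 = -4/5, M_2 = -1/5, M_3 = -37/5.
On [2, 4], s'(x) = b_1 + 2c_1·(x - 2) + 3d_1·(x - 2)² with b_1 = Δ_1 - h_1(2M_1 + M_2)/6 = 13/5, c_1 = M_1/2 = -2/5, d_1 = (M_2 - M_1)/(6h_1) = 1/20. So s'(2) = 13/5.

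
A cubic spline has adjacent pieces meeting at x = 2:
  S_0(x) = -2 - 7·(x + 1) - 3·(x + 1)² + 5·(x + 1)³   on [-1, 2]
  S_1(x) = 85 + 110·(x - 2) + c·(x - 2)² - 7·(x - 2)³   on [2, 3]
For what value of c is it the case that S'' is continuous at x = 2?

S_0''(x) = -6 + 30·(x + 1), so S_0''(2) = 84. On the right, S_1''(2) = 2c, so c = 42.

42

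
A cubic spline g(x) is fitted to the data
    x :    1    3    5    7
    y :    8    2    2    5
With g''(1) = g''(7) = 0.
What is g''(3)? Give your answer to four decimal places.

Put σ_i = g'' at the i-th knot. Here h = (2, 2, 2) and Δ = (-3, 0, 3/2), so the interior equations h_(i-1)·σ_(i-1) + 2(h_(i-1)+h_i)·σ_i + h_i·σ_(i+1) = 6(Δ_i − Δ_(i-1)) read
  2·σ_0 + 8·σ_1 + 2·σ_2 = 6(Δ_1 - Δ_0) = 18
  2·σ_1 + 8·σ_2 + 2·σ_3 = 6(Δ_2 - Δ_1) = 9
Natural end conditions: σ_0 = σ_3 = 0.
Forward elimination and back-substitution give σ_0 = 0, σ_1 = 21/10, σ_2 = 3/5, σ_3 = 0.

2.1000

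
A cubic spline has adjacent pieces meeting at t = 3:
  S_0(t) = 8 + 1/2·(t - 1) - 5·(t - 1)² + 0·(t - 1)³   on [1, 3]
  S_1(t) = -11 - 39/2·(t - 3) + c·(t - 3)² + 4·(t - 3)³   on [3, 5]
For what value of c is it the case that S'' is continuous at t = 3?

S_0''(t) = -10 + 0·(t - 1), so S_0''(3) = -10. On the right, S_1''(3) = 2c, so c = -5.

-5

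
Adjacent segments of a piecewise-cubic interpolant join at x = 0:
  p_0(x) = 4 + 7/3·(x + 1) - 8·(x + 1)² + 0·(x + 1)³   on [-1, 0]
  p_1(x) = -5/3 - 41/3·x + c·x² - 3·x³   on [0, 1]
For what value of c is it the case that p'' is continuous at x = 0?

p_0''(x) = -16 + 0·(x + 1), so p_0''(0) = -16. On the right, p_1''(0) = 2c, so c = -8.

-8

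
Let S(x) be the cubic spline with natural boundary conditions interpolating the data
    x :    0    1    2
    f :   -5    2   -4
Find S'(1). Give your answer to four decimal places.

Write σ_i for S''(x_i). With h_i = 1, 1 and divided differences Δ_i = 7, -6, the continuity of S' gives the tridiagonal system
  1·σ_0 + 4·σ_1 + 1·σ_2 = 6(Δ_1 - Δ_0) = -78
Natural end conditions: σ_0 = σ_2 = 0.
Solving the tridiagonal system: σ_0 = 0, σ_1 = -39/2, σ_2 = 0.
On [1, 2], S'(x) = b_1 + 2c_1·(x - 1) + 3d_1·(x - 1)² with b_1 = Δ_1 - h_1(2σ_1 + σ_2)/6 = 1/2, c_1 = σ_1/2 = -39/4, d_1 = (σ_2 - σ_1)/(6h_1) = 13/4. So S'(1) = 1/2.

0.5000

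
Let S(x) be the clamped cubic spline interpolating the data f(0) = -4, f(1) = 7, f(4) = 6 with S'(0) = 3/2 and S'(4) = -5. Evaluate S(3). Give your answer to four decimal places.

11.2176

Let σ_i = S''(x_i). Step sizes h_i = 1, 3; slopes of the chords Δ_i = (y_(i+1) - y_i)/h_i = 11, -1/3.
  1·σ_0 + 8·σ_1 + 3·σ_2 = 6(Δ_1 - Δ_0) = -68
Clamped end conditions give two more equations: 2h_0·σ_0 + h_0·σ_1 = 6(Δ_0 - S'(0)) = 57 and h_1·σ_1 + 2h_1·σ_2 = 6(S'(4) - Δ_1) = -28.
Hence σ_0 = 283/8, σ_1 = -55/4, σ_2 = 53/24.
On [1, 4], S(x) = 7 + 197/16·(x - 1) - 55/8·(x - 1)² + 383/432·(x - 1)³.
With (x - 1) = 2: S(3) = 2423/216.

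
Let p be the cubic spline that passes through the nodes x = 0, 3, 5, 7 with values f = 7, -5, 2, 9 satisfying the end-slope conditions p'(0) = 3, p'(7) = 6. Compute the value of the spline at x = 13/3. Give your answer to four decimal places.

Let M_i = p''(x_i). Step sizes h_i = 3, 2, 2; slopes of the chords Δ_i = (y_(i+1) - y_i)/h_i = -4, 7/2, 7/2.
  3·M_0 + 10·M_1 + 2·M_2 = 6(Δ_1 - Δ_0) = 45
  2·M_1 + 8·M_2 + 2·M_3 = 6(Δ_2 - Δ_1) = 0
Clamped end conditions give two more equations: 2h_0·M_0 + h_0·M_1 = 6(Δ_0 - p'(0)) = -42 and h_2·M_2 + 2h_2·M_3 = 6(p'(7) - Δ_2) = 15.
Forward elimination and back-substitution give M_0 = -418/37, M_1 = 318/37, M_2 = -261/74, M_3 = 204/37.
On [3, 5], p(x) = -5 - 39/37·(x - 3) + 159/37·(x - 3)² - 299/296·(x - 3)³.
With (x - 3) = 4/3: p(13/3) = -1159/999.

-1.1602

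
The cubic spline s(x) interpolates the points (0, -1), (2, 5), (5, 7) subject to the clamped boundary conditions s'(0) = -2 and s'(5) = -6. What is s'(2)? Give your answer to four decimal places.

Write M_i for s''(x_i). With h_i = 2, 3 and divided differences Δ_i = 3, 2/3, the continuity of s' gives the tridiagonal system
  2·M_0 + 10·M_1 + 3·M_2 = 6(Δ_1 - Δ_0) = -14
Clamped end conditions give two more equations: 2h_0·M_0 + h_0·M_1 = 6(Δ_0 - s'(0)) = 30 and h_1·M_1 + 2h_1·M_2 = 6(s'(5) - Δ_1) = -40.
Solving the tridiagonal system: M_0 = 81/10, M_1 = -6/5, M_2 = -91/15.
On [2, 5], s'(x) = b_1 + 2c_1·(x - 2) + 3d_1·(x - 2)² with b_1 = Δ_1 - h_1(2M_1 + M_2)/6 = 49/10, c_1 = M_1/2 = -3/5, d_1 = (M_2 - M_1)/(6h_1) = -73/270. So s'(2) = 49/10.

4.9000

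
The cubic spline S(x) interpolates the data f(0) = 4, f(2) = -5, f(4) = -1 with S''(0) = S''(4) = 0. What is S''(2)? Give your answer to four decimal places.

With M_i denoting the second derivative at x_i, h_i = 2, 2, and Δ_i = (y_(i+1) − y_i)/h_i = -9/2, 2:
  2·M_0 + 8·M_1 + 2·M_2 = 6(Δ_1 - Δ_0) = 39
Natural end conditions: M_0 = M_2 = 0.
Solving the tridiagonal system: M_0 = 0, M_1 = 39/8, M_2 = 0.

4.8750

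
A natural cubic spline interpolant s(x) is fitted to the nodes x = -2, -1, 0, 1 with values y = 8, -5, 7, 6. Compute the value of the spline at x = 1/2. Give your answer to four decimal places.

Let M_i = s''(x_i). Step sizes h_i = 1, 1, 1; slopes of the chords Δ_i = (y_(i+1) - y_i)/h_i = -13, 12, -1.
  1·M_0 + 4·M_1 + 1·M_2 = 6(Δ_1 - Δ_0) = 150
  1·M_1 + 4·M_2 + 1·M_3 = 6(Δ_2 - Δ_1) = -78
Natural end conditions: M_0 = M_3 = 0.
Forward elimination and back-substitution give M_0 = 0, M_1 = 226/5, M_2 = -154/5, M_3 = 0.
On [0, 1], s(x) = 7 + 139/15·x - 77/5·x² + 77/15·x³.
With x = 1/2: s(1/2) = 337/40.

8.4250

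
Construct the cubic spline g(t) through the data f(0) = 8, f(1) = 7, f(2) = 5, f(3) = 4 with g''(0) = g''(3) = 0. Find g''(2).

2

With M_i denoting the second derivative at x_i, h_i = 1, 1, 1, and Δ_i = (y_(i+1) − y_i)/h_i = -1, -2, -1:
  1·M_0 + 4·M_1 + 1·M_2 = 6(Δ_1 - Δ_0) = -6
  1·M_1 + 4·M_2 + 1·M_3 = 6(Δ_2 - Δ_1) = 6
Natural end conditions: M_0 = M_3 = 0.
Solving the tridiagonal system: M_0 = 0, M_1 = -2, M_2 = 2, M_3 = 0.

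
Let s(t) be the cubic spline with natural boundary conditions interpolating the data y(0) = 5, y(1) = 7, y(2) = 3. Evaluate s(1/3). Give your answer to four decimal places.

Put M_i = s'' at the i-th knot. Here h = (1, 1) and Δ = (2, -4), so the interior equations h_(i-1)·M_(i-1) + 2(h_(i-1)+h_i)·M_i + h_i·M_(i+1) = 6(Δ_i − Δ_(i-1)) read
  1·M_0 + 4·M_1 + 1·M_2 = 6(Δ_1 - Δ_0) = -36
Natural end conditions: M_0 = M_2 = 0.
Hence M_0 = 0, M_1 = -9, M_2 = 0.
On [0, 1], s(t) = 5 + 7/2·t + 0·t² - 3/2·t³.
With t = 1/3: s(1/3) = 55/9.

6.1111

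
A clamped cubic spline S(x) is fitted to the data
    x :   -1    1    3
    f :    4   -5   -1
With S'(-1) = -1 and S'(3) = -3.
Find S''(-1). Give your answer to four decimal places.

-10.6250

With σ_i denoting the second derivative at x_i, h_i = 2, 2, and Δ_i = (y_(i+1) − y_i)/h_i = -9/2, 2:
  2·σ_0 + 8·σ_1 + 2·σ_2 = 6(Δ_1 - Δ_0) = 39
Clamped end conditions give two more equations: 2h_0·σ_0 + h_0·σ_1 = 6(Δ_0 - S'(-1)) = -21 and h_1·σ_1 + 2h_1·σ_2 = 6(S'(3) - Δ_1) = -30.
Solving the tridiagonal system: σ_0 = -85/8, σ_1 = 43/4, σ_2 = -103/8.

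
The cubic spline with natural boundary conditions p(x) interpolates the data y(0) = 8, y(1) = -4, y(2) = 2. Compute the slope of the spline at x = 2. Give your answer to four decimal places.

10.5000

With M_i denoting the second derivative at x_i, h_i = 1, 1, and Δ_i = (y_(i+1) − y_i)/h_i = -12, 6:
  1·M_0 + 4·M_1 + 1·M_2 = 6(Δ_1 - Δ_0) = 108
Natural end conditions: M_0 = M_2 = 0.
Solving: M_0 = 0, M_1 = 27, M_2 = 0.
On [1, 2], p'(x) = b_1 + 2c_1·(x - 1) + 3d_1·(x - 1)² with b_1 = Δ_1 - h_1(2M_1 + M_2)/6 = -3, c_1 = M_1/2 = 27/2, d_1 = (M_2 - M_1)/(6h_1) = -9/2. So p'(2) = 21/2.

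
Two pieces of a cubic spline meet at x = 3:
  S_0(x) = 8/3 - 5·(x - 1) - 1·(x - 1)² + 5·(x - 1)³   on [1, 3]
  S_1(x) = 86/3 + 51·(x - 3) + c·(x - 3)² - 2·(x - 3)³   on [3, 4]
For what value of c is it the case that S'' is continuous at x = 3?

29

S_0''(x) = -2 + 30·(x - 1), so S_0''(3) = 58. On the right, S_1''(3) = 2c, so c = 29.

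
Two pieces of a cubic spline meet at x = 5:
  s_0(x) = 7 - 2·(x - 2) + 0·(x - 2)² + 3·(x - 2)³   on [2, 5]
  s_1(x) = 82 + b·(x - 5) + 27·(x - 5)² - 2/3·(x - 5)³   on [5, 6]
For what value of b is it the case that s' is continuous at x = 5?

s_0'(x) = -2 + 0·(x - 2) + 9·(x - 2)², so s_0'(5) = 79. On the right, s_1'(5) = b, so b = 79.

79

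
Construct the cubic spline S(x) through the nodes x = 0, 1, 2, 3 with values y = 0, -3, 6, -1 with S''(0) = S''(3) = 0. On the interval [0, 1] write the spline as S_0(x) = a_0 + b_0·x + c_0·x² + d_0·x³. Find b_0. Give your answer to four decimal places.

-7.2667

Put M_i = S'' at the i-th knot. Here h = (1, 1, 1) and Δ = (-3, 9, -7), so the interior equations h_(i-1)·M_(i-1) + 2(h_(i-1)+h_i)·M_i + h_i·M_(i+1) = 6(Δ_i − Δ_(i-1)) read
  1·M_0 + 4·M_1 + 1·M_2 = 6(Δ_1 - Δ_0) = 72
  1·M_1 + 4·M_2 + 1·M_3 = 6(Δ_2 - Δ_1) = -96
Natural end conditions: M_0 = M_3 = 0.
Solving: M_0 = 0, M_1 = 128/5, M_2 = -152/5, M_3 = 0.
On [0, 1], with S_0(x) = a_0 + b_0·x + c_0·x² + d_0·x³: c_0 = M_0/2 = 0, d_0 = (M_1 - M_0)/(6h_0) = 64/15, b_0 = Δ_0 - h_0(2M_0 + M_1)/6 = -109/15.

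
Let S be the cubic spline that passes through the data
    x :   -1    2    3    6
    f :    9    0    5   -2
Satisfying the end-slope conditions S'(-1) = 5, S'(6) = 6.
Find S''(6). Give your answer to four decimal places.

Put m_i = S'' at the i-th knot. Here h = (3, 1, 3) and Δ = (-3, 5, -7/3), so the interior equations h_(i-1)·m_(i-1) + 2(h_(i-1)+h_i)·m_i + h_i·m_(i+1) = 6(Δ_i − Δ_(i-1)) read
  3·m_0 + 8·m_1 + 1·m_2 = 6(Δ_1 - Δ_0) = 48
  1·m_1 + 8·m_2 + 3·m_3 = 6(Δ_2 - Δ_1) = -44
Clamped end conditions give two more equations: 2h_0·m_0 + h_0·m_1 = 6(Δ_0 - S'(-1)) = -48 and h_2·m_2 + 2h_2·m_3 = 6(S'(6) - Δ_2) = 50.
Forward elimination and back-substitution give m_0 = -798/55, m_1 = 716/55, m_2 = -694/55, m_3 = 2416/165.

14.6424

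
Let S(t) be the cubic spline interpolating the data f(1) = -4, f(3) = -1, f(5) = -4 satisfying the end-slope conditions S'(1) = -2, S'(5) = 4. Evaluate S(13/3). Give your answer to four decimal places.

-4.4815

With m_i denoting the second derivative at x_i, h_i = 2, 2, and Δ_i = (y_(i+1) − y_i)/h_i = 3/2, -3/2:
  2·m_0 + 8·m_1 + 2·m_2 = 6(Δ_1 - Δ_0) = -18
Clamped end conditions give two more equations: 2h_0·m_0 + h_0·m_1 = 6(Δ_0 - S'(1)) = 21 and h_1·m_1 + 2h_1·m_2 = 6(S'(5) - Δ_1) = 33.
Solving: m_0 = 9, m_1 = -15/2, m_2 = 12.
On [3, 5], S(t) = -1 - 1/2·(t - 3) - 15/4·(t - 3)² + 13/8·(t - 3)³.
With (t - 3) = 4/3: S(13/3) = -121/27.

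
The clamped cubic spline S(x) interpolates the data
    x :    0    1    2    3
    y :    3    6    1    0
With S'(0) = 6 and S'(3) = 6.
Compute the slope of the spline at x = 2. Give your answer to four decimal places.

-5.6000

Write σ_i for S''(x_i). With h_i = 1, 1, 1 and divided differences Δ_i = 3, -5, -1, the continuity of S' gives the tridiagonal system
  1·σ_0 + 4·σ_1 + 1·σ_2 = 6(Δ_1 - Δ_0) = -48
  1·σ_1 + 4·σ_2 + 1·σ_3 = 6(Δ_2 - Δ_1) = 24
Clamped end conditions give two more equations: 2h_0·σ_0 + h_0·σ_1 = 6(Δ_0 - S'(0)) = -18 and h_2·σ_2 + 2h_2·σ_3 = 6(S'(3) - Δ_2) = 42.
Hence σ_0 = -14/5, σ_1 = -62/5, σ_2 = 22/5, σ_3 = 94/5.
On [2, 3], S'(x) = b_2 + 2c_2·(x - 2) + 3d_2·(x - 2)² with b_2 = Δ_2 - h_2(2σ_2 + σ_3)/6 = -28/5, c_2 = σ_2/2 = 11/5, d_2 = (σ_3 - σ_2)/(6h_2) = 12/5. So S'(2) = -28/5.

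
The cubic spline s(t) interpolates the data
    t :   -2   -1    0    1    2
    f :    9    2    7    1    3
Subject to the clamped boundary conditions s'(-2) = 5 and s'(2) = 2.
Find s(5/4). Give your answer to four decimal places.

With M_i denoting the second derivative at x_i, h_i = 1, 1, 1, 1, and Δ_i = (y_(i+1) − y_i)/h_i = -7, 5, -6, 2:
  1·M_0 + 4·M_1 + 1·M_2 = 6(Δ_1 - Δ_0) = 72
  1·M_1 + 4·M_2 + 1·M_3 = 6(Δ_2 - Δ_1) = -66
  1·M_2 + 4·M_3 + 1·M_4 = 6(Δ_3 - Δ_2) = 48
Clamped end conditions give two more equations: 2h_0·M_0 + h_0·M_1 = 6(Δ_0 - s'(-2)) = -72 and h_3·M_3 + 2h_3·M_4 = 6(s'(2) - Δ_3) = 0.
Solving: M_0 = -1569/28, M_1 = 561/14, M_2 = -129/4, M_3 = 321/14, M_4 = -321/28.
On [1, 2], s(t) = 1 - 209/56·(t - 1) + 321/28·(t - 1)² - 321/56·(t - 1)³.
With (t - 1) = 1/4: s(5/4) = 2487/3584.

0.6939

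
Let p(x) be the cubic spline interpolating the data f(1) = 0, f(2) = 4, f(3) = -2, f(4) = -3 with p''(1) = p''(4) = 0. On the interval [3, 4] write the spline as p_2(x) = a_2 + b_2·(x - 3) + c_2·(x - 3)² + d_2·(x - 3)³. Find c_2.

6

With σ_i denoting the second derivative at x_i, h_i = 1, 1, 1, and Δ_i = (y_(i+1) − y_i)/h_i = 4, -6, -1:
  1·σ_0 + 4·σ_1 + 1·σ_2 = 6(Δ_1 - Δ_0) = -60
  1·σ_1 + 4·σ_2 + 1·σ_3 = 6(Δ_2 - Δ_1) = 30
Natural end conditions: σ_0 = σ_3 = 0.
Forward elimination and back-substitution give σ_0 = 0, σ_1 = -18, σ_2 = 12, σ_3 = 0.
On [3, 4], with p_2(x) = a_2 + b_2·(x - 3) + c_2·(x - 3)² + d_2·(x - 3)³: c_2 = σ_2/2 = 6, d_2 = (σ_3 - σ_2)/(6h_2) = -2, b_2 = Δ_2 - h_2(2σ_2 + σ_3)/6 = -5.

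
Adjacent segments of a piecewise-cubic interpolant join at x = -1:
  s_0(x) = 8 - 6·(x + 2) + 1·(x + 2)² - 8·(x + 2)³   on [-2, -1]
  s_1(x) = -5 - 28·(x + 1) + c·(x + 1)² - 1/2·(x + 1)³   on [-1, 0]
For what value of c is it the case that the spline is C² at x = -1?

-23

s_0''(x) = 2 - 48·(x + 2), so s_0''(-1) = -46. On the right, s_1''(-1) = 2c, so c = -23.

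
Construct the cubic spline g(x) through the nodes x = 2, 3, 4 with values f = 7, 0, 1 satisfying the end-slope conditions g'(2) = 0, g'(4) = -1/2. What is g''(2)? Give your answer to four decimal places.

-33.2500

Put M_i = g'' at the i-th knot. Here h = (1, 1) and Δ = (-7, 1), so the interior equations h_(i-1)·M_(i-1) + 2(h_(i-1)+h_i)·M_i + h_i·M_(i+1) = 6(Δ_i − Δ_(i-1)) read
  1·M_0 + 4·M_1 + 1·M_2 = 6(Δ_1 - Δ_0) = 48
Clamped end conditions give two more equations: 2h_0·M_0 + h_0·M_1 = 6(Δ_0 - g'(2)) = -42 and h_1·M_1 + 2h_1·M_2 = 6(g'(4) - Δ_1) = -9.
Solving the tridiagonal system: M_0 = -133/4, M_1 = 49/2, M_2 = -67/4.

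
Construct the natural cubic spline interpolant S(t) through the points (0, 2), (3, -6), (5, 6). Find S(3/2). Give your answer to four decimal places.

-4.9250

Let M_i = S''(x_i). Step sizes h_i = 3, 2; slopes of the chords Δ_i = (y_(i+1) - y_i)/h_i = -8/3, 6.
  3·M_0 + 10·M_1 + 2·M_2 = 6(Δ_1 - Δ_0) = 52
Natural end conditions: M_0 = M_2 = 0.
Solving: M_0 = 0, M_1 = 26/5, M_2 = 0.
On [0, 3], S(t) = 2 - 79/15·t + 0·t² + 13/45·t³.
With t = 3/2: S(3/2) = -197/40.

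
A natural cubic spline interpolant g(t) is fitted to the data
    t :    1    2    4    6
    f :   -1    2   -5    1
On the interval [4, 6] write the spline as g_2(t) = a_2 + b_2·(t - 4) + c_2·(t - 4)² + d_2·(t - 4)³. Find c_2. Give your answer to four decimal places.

Let m_i = g''(x_i). Step sizes h_i = 1, 2, 2; slopes of the chords Δ_i = (y_(i+1) - y_i)/h_i = 3, -7/2, 3.
  1·m_0 + 6·m_1 + 2·m_2 = 6(Δ_1 - Δ_0) = -39
  2·m_1 + 8·m_2 + 2·m_3 = 6(Δ_2 - Δ_1) = 39
Natural end conditions: m_0 = m_3 = 0.
Solving the tridiagonal system: m_0 = 0, m_1 = -195/22, m_2 = 78/11, m_3 = 0.
On [4, 6], with g_2(t) = a_2 + b_2·(t - 4) + c_2·(t - 4)² + d_2·(t - 4)³: c_2 = m_2/2 = 39/11, d_2 = (m_3 - m_2)/(6h_2) = -13/22, b_2 = Δ_2 - h_2(2m_2 + m_3)/6 = -19/11.

3.5455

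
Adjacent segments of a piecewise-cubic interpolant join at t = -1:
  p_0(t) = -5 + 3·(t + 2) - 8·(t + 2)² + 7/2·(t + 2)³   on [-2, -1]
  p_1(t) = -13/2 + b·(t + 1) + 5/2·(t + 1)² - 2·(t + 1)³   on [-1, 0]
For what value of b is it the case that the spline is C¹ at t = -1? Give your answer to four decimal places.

-2.5000

p_0'(t) = 3 - 16·(t + 2) + 21/2·(t + 2)², so p_0'(-1) = -5/2. On the right, p_1'(-1) = b, so b = -5/2.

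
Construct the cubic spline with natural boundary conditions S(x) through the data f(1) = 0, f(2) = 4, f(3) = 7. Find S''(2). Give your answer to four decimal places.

-1.5000

Put M_i = S'' at the i-th knot. Here h = (1, 1) and Δ = (4, 3), so the interior equations h_(i-1)·M_(i-1) + 2(h_(i-1)+h_i)·M_i + h_i·M_(i+1) = 6(Δ_i − Δ_(i-1)) read
  1·M_0 + 4·M_1 + 1·M_2 = 6(Δ_1 - Δ_0) = -6
Natural end conditions: M_0 = M_2 = 0.
Solving the tridiagonal system: M_0 = 0, M_1 = -3/2, M_2 = 0.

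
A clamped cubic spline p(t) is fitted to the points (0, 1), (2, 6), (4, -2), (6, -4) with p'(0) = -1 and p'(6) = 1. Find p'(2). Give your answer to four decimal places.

0.1333

With m_i denoting the second derivative at x_i, h_i = 2, 2, 2, and Δ_i = (y_(i+1) − y_i)/h_i = 5/2, -4, -1:
  2·m_0 + 8·m_1 + 2·m_2 = 6(Δ_1 - Δ_0) = -39
  2·m_1 + 8·m_2 + 2·m_3 = 6(Δ_2 - Δ_1) = 18
Clamped end conditions give two more equations: 2h_0·m_0 + h_0·m_1 = 6(Δ_0 - p'(0)) = 21 and h_2·m_2 + 2h_2·m_3 = 6(p'(6) - Δ_2) = 12.
Solving the tridiagonal system: m_0 = 281/30, m_1 = -247/30, m_2 = 61/15, m_3 = 29/30.
On [2, 4], p'(t) = b_1 + 2c_1·(t - 2) + 3d_1·(t - 2)² with b_1 = Δ_1 - h_1(2m_1 + m_2)/6 = 2/15, c_1 = m_1/2 = -247/60, d_1 = (m_2 - m_1)/(6h_1) = 41/40. So p'(2) = 2/15.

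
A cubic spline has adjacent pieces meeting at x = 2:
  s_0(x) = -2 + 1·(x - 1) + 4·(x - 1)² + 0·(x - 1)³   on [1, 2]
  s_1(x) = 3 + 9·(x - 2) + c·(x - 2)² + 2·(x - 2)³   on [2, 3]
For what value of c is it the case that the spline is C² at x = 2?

s_0''(x) = 8 + 0·(x - 1), so s_0''(2) = 8. On the right, s_1''(2) = 2c, so c = 4.

4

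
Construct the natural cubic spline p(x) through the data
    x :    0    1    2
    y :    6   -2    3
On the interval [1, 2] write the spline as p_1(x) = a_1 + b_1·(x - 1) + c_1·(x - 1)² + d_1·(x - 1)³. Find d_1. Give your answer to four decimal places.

With M_i denoting the second derivative at x_i, h_i = 1, 1, and Δ_i = (y_(i+1) − y_i)/h_i = -8, 5:
  1·M_0 + 4·M_1 + 1·M_2 = 6(Δ_1 - Δ_0) = 78
Natural end conditions: M_0 = M_2 = 0.
Hence M_0 = 0, M_1 = 39/2, M_2 = 0.
On [1, 2], with p_1(x) = a_1 + b_1·(x - 1) + c_1·(x - 1)² + d_1·(x - 1)³: c_1 = M_1/2 = 39/4, d_1 = (M_2 - M_1)/(6h_1) = -13/4, b_1 = Δ_1 - h_1(2M_1 + M_2)/6 = -3/2.

-3.2500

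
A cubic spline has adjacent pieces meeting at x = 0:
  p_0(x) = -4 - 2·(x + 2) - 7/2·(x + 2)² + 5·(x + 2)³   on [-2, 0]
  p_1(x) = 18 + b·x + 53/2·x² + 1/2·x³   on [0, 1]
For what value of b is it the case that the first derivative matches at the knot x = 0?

p_0'(x) = -2 - 7·(x + 2) + 15·(x + 2)², so p_0'(0) = 44. On the right, p_1'(0) = b, so b = 44.

44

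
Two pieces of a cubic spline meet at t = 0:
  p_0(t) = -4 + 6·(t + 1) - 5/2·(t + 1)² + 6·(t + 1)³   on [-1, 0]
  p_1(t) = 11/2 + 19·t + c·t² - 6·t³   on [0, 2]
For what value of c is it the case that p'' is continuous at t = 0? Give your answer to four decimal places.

p_0''(t) = -5 + 36·(t + 1), so p_0''(0) = 31. On the right, p_1''(0) = 2c, so c = 31/2.

15.5000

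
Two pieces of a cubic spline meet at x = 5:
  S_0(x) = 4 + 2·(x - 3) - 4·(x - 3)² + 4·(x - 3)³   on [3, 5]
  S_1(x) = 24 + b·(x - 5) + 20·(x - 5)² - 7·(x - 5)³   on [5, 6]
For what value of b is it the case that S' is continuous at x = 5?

S_0'(x) = 2 - 8·(x - 3) + 12·(x - 3)², so S_0'(5) = 34. On the right, S_1'(5) = b, so b = 34.

34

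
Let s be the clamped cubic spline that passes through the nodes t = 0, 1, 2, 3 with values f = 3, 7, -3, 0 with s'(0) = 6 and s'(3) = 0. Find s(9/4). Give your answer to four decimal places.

-3.0938

Put M_i = s'' at the i-th knot. Here h = (1, 1, 1) and Δ = (4, -10, 3), so the interior equations h_(i-1)·M_(i-1) + 2(h_(i-1)+h_i)·M_i + h_i·M_(i+1) = 6(Δ_i − Δ_(i-1)) read
  1·M_0 + 4·M_1 + 1·M_2 = 6(Δ_1 - Δ_0) = -84
  1·M_1 + 4·M_2 + 1·M_3 = 6(Δ_2 - Δ_1) = 78
Clamped end conditions give two more equations: 2h_0·M_0 + h_0·M_1 = 6(Δ_0 - s'(0)) = -12 and h_2·M_2 + 2h_2·M_3 = 6(s'(3) - Δ_2) = -18.
Solving: M_0 = 10, M_1 = -32, M_2 = 34, M_3 = -26.
On [2, 3], s(t) = -3 - 4·(t - 2) + 17·(t - 2)² - 10·(t - 2)³.
With (t - 2) = 1/4: s(9/4) = -99/32.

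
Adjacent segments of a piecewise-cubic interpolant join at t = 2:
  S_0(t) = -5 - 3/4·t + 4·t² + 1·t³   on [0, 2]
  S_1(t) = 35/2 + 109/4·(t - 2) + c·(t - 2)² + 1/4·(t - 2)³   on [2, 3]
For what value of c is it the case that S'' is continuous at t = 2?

10

S_0''(t) = 8 + 6·t, so S_0''(2) = 20. On the right, S_1''(2) = 2c, so c = 10.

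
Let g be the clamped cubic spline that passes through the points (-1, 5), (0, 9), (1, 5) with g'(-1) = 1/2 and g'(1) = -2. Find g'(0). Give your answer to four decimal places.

0.3750

With M_i denoting the second derivative at x_i, h_i = 1, 1, and Δ_i = (y_(i+1) − y_i)/h_i = 4, -4:
  1·M_0 + 4·M_1 + 1·M_2 = 6(Δ_1 - Δ_0) = -48
Clamped end conditions give two more equations: 2h_0·M_0 + h_0·M_1 = 6(Δ_0 - g'(-1)) = 21 and h_1·M_1 + 2h_1·M_2 = 6(g'(1) - Δ_1) = 12.
Hence M_0 = 85/4, M_1 = -43/2, M_2 = 67/4.
On [0, 1], g'(t) = b_1 + 2c_1·t + 3d_1·t² with b_1 = Δ_1 - h_1(2M_1 + M_2)/6 = 3/8, c_1 = M_1/2 = -43/4, d_1 = (M_2 - M_1)/(6h_1) = 51/8. So g'(0) = 3/8.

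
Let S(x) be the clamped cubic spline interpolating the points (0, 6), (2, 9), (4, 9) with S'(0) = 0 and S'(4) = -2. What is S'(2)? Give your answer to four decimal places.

1.6250

Put m_i = S'' at the i-th knot. Here h = (2, 2) and Δ = (3/2, 0), so the interior equations h_(i-1)·m_(i-1) + 2(h_(i-1)+h_i)·m_i + h_i·m_(i+1) = 6(Δ_i − Δ_(i-1)) read
  2·m_0 + 8·m_1 + 2·m_2 = 6(Δ_1 - Δ_0) = -9
Clamped end conditions give two more equations: 2h_0·m_0 + h_0·m_1 = 6(Δ_0 - S'(0)) = 9 and h_1·m_1 + 2h_1·m_2 = 6(S'(4) - Δ_1) = -12.
Hence m_0 = 23/8, m_1 = -5/4, m_2 = -19/8.
On [2, 4], S'(x) = b_1 + 2c_1·(x - 2) + 3d_1·(x - 2)² with b_1 = Δ_1 - h_1(2m_1 + m_2)/6 = 13/8, c_1 = m_1/2 = -5/8, d_1 = (m_2 - m_1)/(6h_1) = -3/32. So S'(2) = 13/8.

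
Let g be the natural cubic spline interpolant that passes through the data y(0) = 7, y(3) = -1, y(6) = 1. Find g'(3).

-1

Write M_i for g''(x_i). With h_i = 3, 3 and divided differences Δ_i = -8/3, 2/3, the continuity of g' gives the tridiagonal system
  3·M_0 + 12·M_1 + 3·M_2 = 6(Δ_1 - Δ_0) = 20
Natural end conditions: M_0 = M_2 = 0.
Forward elimination and back-substitution give M_0 = 0, M_1 = 5/3, M_2 = 0.
On [3, 6], g'(x) = b_1 + 2c_1·(x - 3) + 3d_1·(x - 3)² with b_1 = Δ_1 - h_1(2M_1 + M_2)/6 = -1, c_1 = M_1/2 = 5/6, d_1 = (M_2 - M_1)/(6h_1) = -5/54. So g'(3) = -1.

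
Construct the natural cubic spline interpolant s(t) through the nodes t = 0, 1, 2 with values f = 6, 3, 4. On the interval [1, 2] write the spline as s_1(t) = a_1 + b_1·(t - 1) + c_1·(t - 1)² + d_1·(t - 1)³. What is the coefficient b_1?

Put M_i = s'' at the i-th knot. Here h = (1, 1) and Δ = (-3, 1), so the interior equations h_(i-1)·M_(i-1) + 2(h_(i-1)+h_i)·M_i + h_i·M_(i+1) = 6(Δ_i − Δ_(i-1)) read
  1·M_0 + 4·M_1 + 1·M_2 = 6(Δ_1 - Δ_0) = 24
Natural end conditions: M_0 = M_2 = 0.
Solving the tridiagonal system: M_0 = 0, M_1 = 6, M_2 = 0.
On [1, 2], with s_1(t) = a_1 + b_1·(t - 1) + c_1·(t - 1)² + d_1·(t - 1)³: c_1 = M_1/2 = 3, d_1 = (M_2 - M_1)/(6h_1) = -1, b_1 = Δ_1 - h_1(2M_1 + M_2)/6 = -1.

-1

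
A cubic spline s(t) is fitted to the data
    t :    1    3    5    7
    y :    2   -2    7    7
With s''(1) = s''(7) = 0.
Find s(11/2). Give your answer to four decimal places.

8.0719

Put m_i = s'' at the i-th knot. Here h = (2, 2, 2) and Δ = (-2, 9/2, 0), so the interior equations h_(i-1)·m_(i-1) + 2(h_(i-1)+h_i)·m_i + h_i·m_(i+1) = 6(Δ_i − Δ_(i-1)) read
  2·m_0 + 8·m_1 + 2·m_2 = 6(Δ_1 - Δ_0) = 39
  2·m_1 + 8·m_2 + 2·m_3 = 6(Δ_2 - Δ_1) = -27
Natural end conditions: m_0 = m_3 = 0.
Forward elimination and back-substitution give m_0 = 0, m_1 = 61/10, m_2 = -49/10, m_3 = 0.
On [5, 7], s(t) = 7 + 49/15·(t - 5) - 49/20·(t - 5)² + 49/120·(t - 5)³.
With (t - 5) = 1/2: s(11/2) = 2583/320.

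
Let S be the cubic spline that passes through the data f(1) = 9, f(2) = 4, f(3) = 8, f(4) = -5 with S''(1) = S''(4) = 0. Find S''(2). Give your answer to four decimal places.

With σ_i denoting the second derivative at x_i, h_i = 1, 1, 1, and Δ_i = (y_(i+1) − y_i)/h_i = -5, 4, -13:
  1·σ_0 + 4·σ_1 + 1·σ_2 = 6(Δ_1 - Δ_0) = 54
  1·σ_1 + 4·σ_2 + 1·σ_3 = 6(Δ_2 - Δ_1) = -102
Natural end conditions: σ_0 = σ_3 = 0.
Solving: σ_0 = 0, σ_1 = 106/5, σ_2 = -154/5, σ_3 = 0.

21.2000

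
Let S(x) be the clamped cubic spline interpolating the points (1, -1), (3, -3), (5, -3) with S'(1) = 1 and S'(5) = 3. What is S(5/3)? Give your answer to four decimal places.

Put m_i = S'' at the i-th knot. Here h = (2, 2) and Δ = (-1, 0), so the interior equations h_(i-1)·m_(i-1) + 2(h_(i-1)+h_i)·m_i + h_i·m_(i+1) = 6(Δ_i − Δ_(i-1)) read
  2·m_0 + 8·m_1 + 2·m_2 = 6(Δ_1 - Δ_0) = 6
Clamped end conditions give two more equations: 2h_0·m_0 + h_0·m_1 = 6(Δ_0 - S'(1)) = -12 and h_1·m_1 + 2h_1·m_2 = 6(S'(5) - Δ_1) = 18.
Solving: m_0 = -13/4, m_1 = 1/2, m_2 = 17/4.
On [1, 3], S(x) = -1 + 1·(x - 1) - 13/8·(x - 1)² + 5/16·(x - 1)³.
With (x - 1) = 2/3: S(5/3) = -26/27.

-0.9630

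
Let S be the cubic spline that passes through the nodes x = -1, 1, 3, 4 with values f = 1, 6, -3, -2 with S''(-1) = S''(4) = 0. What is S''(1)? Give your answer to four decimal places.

Let M_i = S''(x_i). Step sizes h_i = 2, 2, 1; slopes of the chords Δ_i = (y_(i+1) - y_i)/h_i = 5/2, -9/2, 1.
  2·M_0 + 8·M_1 + 2·M_2 = 6(Δ_1 - Δ_0) = -42
  2·M_1 + 6·M_2 + 1·M_3 = 6(Δ_2 - Δ_1) = 33
Natural end conditions: M_0 = M_3 = 0.
Hence M_0 = 0, M_1 = -159/22, M_2 = 87/11, M_3 = 0.

-7.2273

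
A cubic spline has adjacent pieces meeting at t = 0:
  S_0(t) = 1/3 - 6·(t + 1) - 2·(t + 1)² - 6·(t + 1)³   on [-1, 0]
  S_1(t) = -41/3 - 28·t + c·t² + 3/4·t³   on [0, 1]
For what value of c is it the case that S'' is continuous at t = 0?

S_0''(t) = -4 - 36·(t + 1), so S_0''(0) = -40. On the right, S_1''(0) = 2c, so c = -20.

-20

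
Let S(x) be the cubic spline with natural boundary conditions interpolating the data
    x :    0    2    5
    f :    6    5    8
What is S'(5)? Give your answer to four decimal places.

1.4500

Write σ_i for S''(x_i). With h_i = 2, 3 and divided differences Δ_i = -1/2, 1, the continuity of S' gives the tridiagonal system
  2·σ_0 + 10·σ_1 + 3·σ_2 = 6(Δ_1 - Δ_0) = 9
Natural end conditions: σ_0 = σ_2 = 0.
Solving: σ_0 = 0, σ_1 = 9/10, σ_2 = 0.
On [2, 5], S'(x) = b_1 + 2c_1·(x - 2) + 3d_1·(x - 2)² with b_1 = Δ_1 - h_1(2σ_1 + σ_2)/6 = 1/10, c_1 = σ_1/2 = 9/20, d_1 = (σ_2 - σ_1)/(6h_1) = -1/20. So S'(5) = 29/20.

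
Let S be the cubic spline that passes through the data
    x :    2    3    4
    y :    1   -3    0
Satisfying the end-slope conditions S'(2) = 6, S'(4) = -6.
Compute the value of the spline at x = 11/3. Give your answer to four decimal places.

Let M_i = S''(x_i). Step sizes h_i = 1, 1; slopes of the chords Δ_i = (y_(i+1) - y_i)/h_i = -4, 3.
  1·M_0 + 4·M_1 + 1·M_2 = 6(Δ_1 - Δ_0) = 42
Clamped end conditions give two more equations: 2h_0·M_0 + h_0·M_1 = 6(Δ_0 - S'(2)) = -60 and h_1·M_1 + 2h_1·M_2 = 6(S'(4) - Δ_1) = -54.
Forward elimination and back-substitution give M_0 = -93/2, M_1 = 33, M_2 = -87/2.
On [3, 4], S(x) = -3 - 3/4·(x - 3) + 33/2·(x - 3)² - 51/4·(x - 3)³.
With (x - 3) = 2/3: S(11/3) = 1/18.

0.0556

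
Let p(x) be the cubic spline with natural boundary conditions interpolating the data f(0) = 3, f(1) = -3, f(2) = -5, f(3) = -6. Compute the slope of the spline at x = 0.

-7

Let σ_i = p''(x_i). Step sizes h_i = 1, 1, 1; slopes of the chords Δ_i = (y_(i+1) - y_i)/h_i = -6, -2, -1.
  1·σ_0 + 4·σ_1 + 1·σ_2 = 6(Δ_1 - Δ_0) = 24
  1·σ_1 + 4·σ_2 + 1·σ_3 = 6(Δ_2 - Δ_1) = 6
Natural end conditions: σ_0 = σ_3 = 0.
Hence σ_0 = 0, σ_1 = 6, σ_2 = 0, σ_3 = 0.
On [0, 1], p'(x) = b_0 + 2c_0·x + 3d_0·x² with b_0 = Δ_0 - h_0(2σ_0 + σ_1)/6 = -7, c_0 = σ_0/2 = 0, d_0 = (σ_1 - σ_0)/(6h_0) = 1. So p'(0) = -7.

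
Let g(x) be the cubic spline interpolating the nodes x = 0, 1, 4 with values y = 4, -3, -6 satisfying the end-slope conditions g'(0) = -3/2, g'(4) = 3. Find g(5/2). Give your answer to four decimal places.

-8.6484

With m_i denoting the second derivative at x_i, h_i = 1, 3, and Δ_i = (y_(i+1) − y_i)/h_i = -7, -1:
  1·m_0 + 8·m_1 + 3·m_2 = 6(Δ_1 - Δ_0) = 36
Clamped end conditions give two more equations: 2h_0·m_0 + h_0·m_1 = 6(Δ_0 - g'(0)) = -33 and h_1·m_1 + 2h_1·m_2 = 6(g'(4) - Δ_1) = 24.
Solving: m_0 = -159/8, m_1 = 27/4, m_2 = 5/8.
On [1, 4], g(x) = -3 - 129/16·(x - 1) + 27/8·(x - 1)² - 49/144·(x - 1)³.
With (x - 1) = 3/2: g(5/2) = -1107/128.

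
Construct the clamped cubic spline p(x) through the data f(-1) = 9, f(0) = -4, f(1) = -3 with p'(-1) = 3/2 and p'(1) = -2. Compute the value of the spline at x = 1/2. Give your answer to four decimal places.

Write M_i for p''(x_i). With h_i = 1, 1 and divided differences Δ_i = -13, 1, the continuity of p' gives the tridiagonal system
  1·M_0 + 4·M_1 + 1·M_2 = 6(Δ_1 - Δ_0) = 84
Clamped end conditions give two more equations: 2h_0·M_0 + h_0·M_1 = 6(Δ_0 - p'(-1)) = -87 and h_1·M_1 + 2h_1·M_2 = 6(p'(1) - Δ_1) = -18.
Forward elimination and back-substitution give M_0 = -265/4, M_1 = 91/2, M_2 = -127/4.
On [0, 1], p(x) = -4 - 71/8·x + 91/4·x² - 103/8·x³.
With x = 1/2: p(1/2) = -279/64.

-4.3594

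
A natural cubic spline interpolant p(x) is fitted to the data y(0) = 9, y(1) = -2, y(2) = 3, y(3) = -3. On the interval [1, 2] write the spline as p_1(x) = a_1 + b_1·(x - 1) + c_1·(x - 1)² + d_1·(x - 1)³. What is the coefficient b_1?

-1

With M_i denoting the second derivative at x_i, h_i = 1, 1, 1, and Δ_i = (y_(i+1) − y_i)/h_i = -11, 5, -6:
  1·M_0 + 4·M_1 + 1·M_2 = 6(Δ_1 - Δ_0) = 96
  1·M_1 + 4·M_2 + 1·M_3 = 6(Δ_2 - Δ_1) = -66
Natural end conditions: M_0 = M_3 = 0.
Forward elimination and back-substitution give M_0 = 0, M_1 = 30, M_2 = -24, M_3 = 0.
On [1, 2], with p_1(x) = a_1 + b_1·(x - 1) + c_1·(x - 1)² + d_1·(x - 1)³: c_1 = M_1/2 = 15, d_1 = (M_2 - M_1)/(6h_1) = -9, b_1 = Δ_1 - h_1(2M_1 + M_2)/6 = -1.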